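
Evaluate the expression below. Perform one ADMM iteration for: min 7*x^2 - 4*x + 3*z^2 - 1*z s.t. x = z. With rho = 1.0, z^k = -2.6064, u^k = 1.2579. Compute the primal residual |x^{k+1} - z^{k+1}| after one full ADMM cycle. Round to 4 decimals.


ADMM iteration with rho = 1.0, z^k = -2.6064, u^k = 1.2579
Step 1: x-update.
Minimize 7*x^2 - 4*x + (1.0/2)*(x + 2.6064 + 1.2579)^2
FOC: (2*7 + 1.0)*x = 4 + 1.0*(-2.6064 - 1.2579)
x^{k+1} = 0.009
Step 2: z-update.
Minimize 3*z^2 - 1*z + (1.0/2)*(0.009 - z + 1.2579)^2
FOC: (2*3 + 1.0)*z = 1 + 1.0*(0.009 + 1.2579)
z^{k+1} = 0.3238
Step 3: u-update.
u^{k+1} = 1.2579 + 0.009 - 0.3238 = 0.9431
Step 4: Primal residual = |0.009 - 0.3238| = 0.3148


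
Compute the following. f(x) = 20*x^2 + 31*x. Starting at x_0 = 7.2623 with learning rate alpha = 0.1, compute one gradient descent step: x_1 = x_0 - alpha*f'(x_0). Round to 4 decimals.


We compute the gradient at x_0 and apply the update.
f'(x) = 40*x + 31
f'(7.2623) = 40*7.2623 + 31 = 321.492
x_1 = 7.2623 - 0.1*321.492 = -24.8869


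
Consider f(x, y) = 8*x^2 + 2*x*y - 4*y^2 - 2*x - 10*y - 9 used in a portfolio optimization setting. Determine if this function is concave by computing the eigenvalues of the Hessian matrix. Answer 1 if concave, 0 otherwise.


The Hessian of f(x,y) = 8*x^2 + 2*x*y - 4*y^2 - 2*x - 10*y - 9 is:
H = [[16, 2], [2, -8]]
Trace = 16 - 8 = 8
Determinant = 16*-8 - (2)^2 = -132
Discriminant = (8)^2 - 4*-132 = 592.0
Eigenvalues: lambda_1 = -8.1655, lambda_2 = 16.1655
The function is not concave.

0


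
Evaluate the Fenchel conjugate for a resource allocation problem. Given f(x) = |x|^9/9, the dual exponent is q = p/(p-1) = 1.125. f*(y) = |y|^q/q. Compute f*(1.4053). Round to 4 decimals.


The conjugate exponent q satisfies 1/p + 1/q = 1.
p = 9, so q = 9/(9 - 1) = 1.125
|y|^q = 1.4053^1.125 = 1.4664
f*(1.4053) = 1.4664 / 1.125 = 1.3034


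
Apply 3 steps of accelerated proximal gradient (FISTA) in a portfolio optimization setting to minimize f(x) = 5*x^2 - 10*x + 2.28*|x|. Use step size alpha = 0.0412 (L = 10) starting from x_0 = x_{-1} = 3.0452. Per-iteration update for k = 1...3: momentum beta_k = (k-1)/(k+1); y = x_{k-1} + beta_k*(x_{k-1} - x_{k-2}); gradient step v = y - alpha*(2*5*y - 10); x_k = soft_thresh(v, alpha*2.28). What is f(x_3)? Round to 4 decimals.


FISTA on f(x) = 5*x^2 - 10*x + 2.28*|x|
L = 10, alpha = 0.0412
Iteration 1: beta = 0.0, y = 3.0452 + 0.0*(3.0452 - 3.0452) = 3.0452
  grad(y) = 20.452, v = y - alpha*grad = 2.2026
  prox(v) = soft_thresh(2.2026, 0.0939) = 2.1086
Iteration 2: beta = 0.3333, y = 2.1086 + 0.3333*(2.1086 - 3.0452) = 1.7965
  grad(y) = 7.9646, v = y - alpha*grad = 1.4683
  prox(v) = soft_thresh(1.4683, 0.0939) = 1.3744
Iteration 3: beta = 0.5, y = 1.3744 + 0.5*(1.3744 - 2.1086) = 1.0072
  grad(y) = 0.0725, v = y - alpha*grad = 1.0043
  prox(v) = soft_thresh(1.0043, 0.0939) = 0.9103
f(x_3) = 5*0.9103^2 - 10*0.9103 + 2.28*|0.9103| = -2.8842


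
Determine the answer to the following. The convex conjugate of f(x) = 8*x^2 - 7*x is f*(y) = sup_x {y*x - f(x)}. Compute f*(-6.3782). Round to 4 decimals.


f*(y) = sup_x {y*x - a*x^2 - b*x} = sup_x {(y-b)*x - a*x^2}
FOC: (y - b) - 2a*x = 0 => x* = (y - b)/(2a)
x* = (-6.3782 + 7)/(2*8) = 0.0389
f*(-6.3782) = (y-b)^2/(4a) = (-6.3782 + 7)^2/(4*8)
= 0.3866/32 = 0.0121


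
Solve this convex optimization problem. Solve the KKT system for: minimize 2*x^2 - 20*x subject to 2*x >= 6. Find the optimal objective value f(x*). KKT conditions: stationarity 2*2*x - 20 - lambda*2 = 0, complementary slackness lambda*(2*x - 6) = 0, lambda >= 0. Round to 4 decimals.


Step 1: Try lambda = 0 (constraint inactive).
Stationarity: 2*2*x - 20 = 0
x* = 20/(2*2) = 5.0
Check constraint: 2*5.0 = 10.0 >= 6 -- satisfied.
Step 2: Compute optimal value.
f(x*) = 2*5.0^2 - 20*5.0 = -50.0


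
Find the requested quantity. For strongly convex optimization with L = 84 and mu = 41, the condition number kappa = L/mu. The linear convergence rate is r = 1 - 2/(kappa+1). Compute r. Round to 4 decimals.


Step 1: Compute the condition number.
kappa = L/mu = 84/41 = 2.0488
Step 2: Compute the convergence rate.
r = 1 - 2/(kappa + 1) = 1 - 2*mu/(L + mu) = (L - mu)/(L + mu) = 43/125 = 0.344


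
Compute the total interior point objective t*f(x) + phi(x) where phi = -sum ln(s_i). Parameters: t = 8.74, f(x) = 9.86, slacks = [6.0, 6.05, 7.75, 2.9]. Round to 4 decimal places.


Step 1: Compute log-barrier.
ln values: [1.7918, 1.8001, 2.0477, 1.0647]
phi = -(1.7918 + 1.8001 + 2.0477 + 1.0647) = -6.7042
Step 2: Compute augmented objective.
t*f(x) = 8.74*9.86 = 86.1764
Total = 86.1764 - 6.7042 = 79.4722


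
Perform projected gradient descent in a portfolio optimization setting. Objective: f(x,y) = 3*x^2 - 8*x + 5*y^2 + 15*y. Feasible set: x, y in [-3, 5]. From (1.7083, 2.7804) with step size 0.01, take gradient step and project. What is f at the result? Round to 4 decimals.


Step 1: Compute gradient at (1.7083, 2.7804).
grad_x = 2*3*1.7083 - 8 = 2.2498
grad_y = 2*5*2.7804 + 15 = 42.804
Step 2: Gradient step.
x_raw = 1.7083 - 0.01*2.2498 = 1.6858
y_raw = 2.7804 - 0.01*42.804 = 2.3524
Step 3: Project onto [-3, 5].
x_proj = clip(1.6858) = 1.6858
y_proj = clip(2.3524) = 2.3524
Step 4: Evaluate f.
f(1.6858, 2.3524) = 57.9928


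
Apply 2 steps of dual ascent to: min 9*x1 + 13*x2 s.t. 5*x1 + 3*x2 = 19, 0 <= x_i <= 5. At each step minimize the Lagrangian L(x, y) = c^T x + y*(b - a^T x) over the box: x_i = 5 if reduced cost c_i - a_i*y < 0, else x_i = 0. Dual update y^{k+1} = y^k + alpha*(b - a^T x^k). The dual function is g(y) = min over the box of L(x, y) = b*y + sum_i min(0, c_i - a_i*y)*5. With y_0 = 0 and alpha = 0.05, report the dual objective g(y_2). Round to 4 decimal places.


Dual ascent for LP: min 9*x1 + 13*x2, 5*x1 + 3*x2 = 19, 0 <= x_i <= 5
Step 1: y^k = 0.0, reduced costs: (9.0, 13.0)
  x^k = (0.0, 0.0), subgradient = b - a^T x = 19.0
  y^{k+1} = 0.0 + 0.05*19.0 = 0.95
Step 2: y^k = 0.95, reduced costs: (4.25, 10.15)
  x^k = (0.0, 0.0), subgradient = b - a^T x = 19.0
  y^{k+1} = 0.95 + 0.05*19.0 = 1.9
Dual objective at y_2 = 1.9: reduced costs (-0.5, 7.3), box minimizer x = (5.0, 0.0)
g(y_2) = b*y + (c1 - a1*y)*x1 + (c2 - a2*y)*x2 = 19*1.9 + (-0.5)*5.0 + 7.3*0.0 = 36.1 - 2.5 + 0.0 = 33.6


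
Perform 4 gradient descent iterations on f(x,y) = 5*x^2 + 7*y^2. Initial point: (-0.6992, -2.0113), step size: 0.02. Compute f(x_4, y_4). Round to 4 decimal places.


Gradient descent on f(x,y) = 5*x^2 + 7*y^2.
Starting point: (-0.6992, -2.0113), alpha = 0.02
Step 1: grad_x = 2*5*-0.6992 = -6.992, grad_y = 2*7*-2.0113 = -28.1582
  x_1 = -0.6992 - 0.02*-6.992 = -0.5594
  y_1 = -2.0113 - 0.02*-28.1582 = -1.4481
Step 2: grad_x = 2*5*-0.5594 = -5.5936, grad_y = 2*7*-1.4481 = -20.2739
  x_2 = -0.5594 - 0.02*-5.5936 = -0.4475
  y_2 = -1.4481 - 0.02*-20.2739 = -1.0427
Step 3: grad_x = 2*5*-0.4475 = -4.4749, grad_y = 2*7*-1.0427 = -14.5972
  x_3 = -0.4475 - 0.02*-4.4749 = -0.358
  y_3 = -1.0427 - 0.02*-14.5972 = -0.7507
Step 4: grad_x = 2*5*-0.358 = -3.5799, grad_y = 2*7*-0.7507 = -10.51
  x_4 = -0.358 - 0.02*-3.5799 = -0.2864
  y_4 = -0.7507 - 0.02*-10.51 = -0.5405
f(-0.2864, -0.5405) = 5*(-0.2864)^2 + 7*(-0.5405)^2 = 2.4552


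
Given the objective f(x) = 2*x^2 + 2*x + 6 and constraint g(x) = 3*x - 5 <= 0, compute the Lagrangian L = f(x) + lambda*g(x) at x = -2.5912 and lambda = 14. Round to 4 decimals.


Step 1: Evaluate f(x).
f(-2.5912) = 2*(-2.5912)^2 + 2*(-2.5912) + 6 = 14.2462
Step 2: Evaluate g(x).
g(-2.5912) = 3*-2.5912 - 5 = -12.7736
Step 3: Compute Lagrangian.
L = 14.2462 + 14*-12.7736 = -164.5842


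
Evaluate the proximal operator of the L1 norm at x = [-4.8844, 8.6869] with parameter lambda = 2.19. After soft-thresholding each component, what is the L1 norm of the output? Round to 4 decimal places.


Soft-thresholding with lambda = 2.19:
prox(-4.8844) = sign(-4.8844)*max(|-4.8844| - 2.19, 0) = -2.6944
prox(8.6869) = sign(8.6869)*max(|8.6869| - 2.19, 0) = 6.4969
prox(x) = [-2.6944, 6.4969]
||prox(x)||_1 = 2.6944 + 6.4969 = 9.1913


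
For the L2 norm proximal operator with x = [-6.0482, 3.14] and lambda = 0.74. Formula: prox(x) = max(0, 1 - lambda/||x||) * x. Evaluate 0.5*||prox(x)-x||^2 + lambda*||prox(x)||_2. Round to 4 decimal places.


Step 1: Compute ||x||.
||x|| = 6.8147
Step 2: Compute scaling factor.
scale = max(0, 1 - 0.74/6.8147) = 0.8914
Step 3: prox(x) = [-5.3914, 2.799]
||prox(x)|| = 6.0747
Step 4: Proximal objective.
0.5*||prox-x||^2 = 0.2738
lambda*||prox|| = 4.4953
Total = 4.7691


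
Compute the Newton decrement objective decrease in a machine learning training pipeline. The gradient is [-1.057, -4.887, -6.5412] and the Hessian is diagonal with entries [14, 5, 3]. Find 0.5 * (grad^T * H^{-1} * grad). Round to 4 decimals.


Step 1: H is diagonal, so H^(-1) * g = [-0.0755, -0.9774, -2.1804].
Step 2: g^T H^(-1) g = sum_i g_i^2 / H_ii
  = (-1.057)^2/14 + (-4.887)^2/5 + (-6.5412)^2/3
  = 0.0798 + 4.7766 + 14.2624 = 19.1188
Step 3: Objective decrease = 0.5 * g^T H^(-1) g = 9.5594


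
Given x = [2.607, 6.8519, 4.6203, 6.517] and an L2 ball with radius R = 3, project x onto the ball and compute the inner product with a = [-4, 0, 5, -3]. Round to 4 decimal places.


Step 1: Compute ||x|| (intermediates to 6 decimals).
||x|| = sqrt(2.607^2 + 6.8519^2 + 4.6203^2 + 6.517^2) = 10.842668
Step 2: Project.
Since ||x|| > R, scale = R/||x|| = 3/10.842668 = 0.276685, proj(x) = scale * x
proj(x) = [0.721318, 1.895818, 1.278368, 1.803156]
Step 3: Dot product.
a^T * proj(x) = -4*0.721318 + 0*1.895818 + 5*1.278368 - 3*1.803156 = -1.9029


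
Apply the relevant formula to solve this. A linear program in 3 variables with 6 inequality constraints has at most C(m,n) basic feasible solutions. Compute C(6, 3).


Each vertex corresponds to some choice of n active constraints out of m, so the number of vertices is at most C(m, n) = m! / (n!(m-n)!).
m = 6, n = 3
Numerator: 6 * 5 * 4
Denominator: 3! = 6
C(6, 3) = 20


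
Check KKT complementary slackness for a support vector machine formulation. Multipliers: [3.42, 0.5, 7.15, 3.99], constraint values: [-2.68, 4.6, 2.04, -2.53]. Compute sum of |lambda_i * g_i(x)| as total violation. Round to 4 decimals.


KKT complementary slackness check:
lambda_1 * g_1 = 3.42 * -2.68 = -9.1656
lambda_2 * g_2 = 0.5 * 4.6 = 2.3
lambda_3 * g_3 = 7.15 * 2.04 = 14.586
lambda_4 * g_4 = 3.99 * -2.53 = -10.0947
Total violation = 9.1656 + 2.3 + 14.586 + 10.0947 = 36.1463


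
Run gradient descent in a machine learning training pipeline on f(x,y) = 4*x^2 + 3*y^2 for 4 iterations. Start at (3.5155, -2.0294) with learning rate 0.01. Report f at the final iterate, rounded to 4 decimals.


Gradient descent on f(x,y) = 4*x^2 + 3*y^2.
Starting point: (3.5155, -2.0294), alpha = 0.01
Step 1: grad_x = 2*4*3.5155 = 28.124, grad_y = 2*3*-2.0294 = -12.1764
  x_1 = 3.5155 - 0.01*28.124 = 3.2343
  y_1 = -2.0294 - 0.01*-12.1764 = -1.9076
Step 2: grad_x = 2*4*3.2343 = 25.8741, grad_y = 2*3*-1.9076 = -11.4458
  x_2 = 3.2343 - 0.01*25.8741 = 2.9755
  y_2 = -1.9076 - 0.01*-11.4458 = -1.7932
Step 3: grad_x = 2*4*2.9755 = 23.8042, grad_y = 2*3*-1.7932 = -10.7591
  x_3 = 2.9755 - 0.01*23.8042 = 2.7375
  y_3 = -1.7932 - 0.01*-10.7591 = -1.6856
Step 4: grad_x = 2*4*2.7375 = 21.8998, grad_y = 2*3*-1.6856 = -10.1135
  x_4 = 2.7375 - 0.01*21.8998 = 2.5185
  y_4 = -1.6856 - 0.01*-10.1135 = -1.5845
f(2.5185, -1.5845) = 4*2.5185^2 + 3*(-1.5845)^2 = 32.9024


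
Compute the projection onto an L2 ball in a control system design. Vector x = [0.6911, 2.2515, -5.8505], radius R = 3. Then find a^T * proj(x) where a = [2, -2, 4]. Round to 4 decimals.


Step 1: Compute ||x|| (intermediates to 6 decimals).
||x|| = sqrt(0.6911^2 + 2.2515^2 + (-5.8505)^2) = 6.30676
Step 2: Project.
Since ||x|| > R, scale = R/||x|| = 3/6.30676 = 0.47568, proj(x) = scale * x
proj(x) = [0.328742, 1.070994, -2.782966]
Step 3: Dot product.
a^T * proj(x) = 2*0.328742 - 2*1.070994 + 4*(-2.782966) = -12.6164


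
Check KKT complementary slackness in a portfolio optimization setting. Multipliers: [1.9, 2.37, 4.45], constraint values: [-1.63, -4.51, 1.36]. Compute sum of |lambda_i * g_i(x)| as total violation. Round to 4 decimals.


KKT complementary slackness check:
lambda_1 * g_1 = 1.9 * -1.63 = -3.097
lambda_2 * g_2 = 2.37 * -4.51 = -10.6887
lambda_3 * g_3 = 4.45 * 1.36 = 6.052
Total violation = 3.097 + 10.6887 + 6.052 = 19.8377


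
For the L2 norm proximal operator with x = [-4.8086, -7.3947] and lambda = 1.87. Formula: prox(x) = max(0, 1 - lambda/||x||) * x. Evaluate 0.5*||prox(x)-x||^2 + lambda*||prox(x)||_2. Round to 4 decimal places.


Step 1: Compute ||x||.
||x|| = 8.8207
Step 2: Compute scaling factor.
scale = max(0, 1 - 1.87/8.8207) = 0.788
Step 3: prox(x) = [-3.7892, -5.827]
||prox(x)|| = 6.9507
Step 4: Proximal objective.
0.5*||prox-x||^2 = 1.7485
lambda*||prox|| = 12.9978
Total = 14.7462


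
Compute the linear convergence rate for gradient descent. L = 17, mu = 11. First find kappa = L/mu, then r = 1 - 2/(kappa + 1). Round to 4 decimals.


Step 1: Compute the condition number.
kappa = L/mu = 17/11 = 1.5455
Step 2: Compute the convergence rate.
r = 1 - 2/(kappa + 1) = 1 - 2*mu/(L + mu) = (L - mu)/(L + mu) = 6/28 = 0.2143


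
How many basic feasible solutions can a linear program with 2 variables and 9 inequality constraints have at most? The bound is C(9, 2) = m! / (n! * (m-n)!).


Each vertex corresponds to some choice of n active constraints out of m, so the number of vertices is at most C(m, n) = m! / (n!(m-n)!).
m = 9, n = 2
Numerator: 9 * 8
Denominator: 2! = 2
C(9, 2) = 36


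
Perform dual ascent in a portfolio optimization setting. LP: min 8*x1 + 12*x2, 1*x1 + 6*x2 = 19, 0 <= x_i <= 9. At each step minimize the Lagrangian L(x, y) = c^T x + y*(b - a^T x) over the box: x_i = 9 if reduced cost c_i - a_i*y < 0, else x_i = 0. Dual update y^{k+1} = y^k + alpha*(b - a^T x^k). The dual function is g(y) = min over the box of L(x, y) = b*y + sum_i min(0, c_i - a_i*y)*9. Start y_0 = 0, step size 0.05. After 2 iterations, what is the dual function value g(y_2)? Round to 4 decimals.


Dual ascent for LP: min 8*x1 + 12*x2, 1*x1 + 6*x2 = 19, 0 <= x_i <= 9
Step 1: y^k = 0.0, reduced costs: (8.0, 12.0)
  x^k = (0.0, 0.0), subgradient = b - a^T x = 19.0
  y^{k+1} = 0.0 + 0.05*19.0 = 0.95
Step 2: y^k = 0.95, reduced costs: (7.05, 6.3)
  x^k = (0.0, 0.0), subgradient = b - a^T x = 19.0
  y^{k+1} = 0.95 + 0.05*19.0 = 1.9
Dual objective at y_2 = 1.9: reduced costs (6.1, 0.6), box minimizer x = (0.0, 0.0)
g(y_2) = b*y + (c1 - a1*y)*x1 + (c2 - a2*y)*x2 = 19*1.9 + 6.1*0.0 + 0.6*0.0 = 36.1 + 0.0 + 0.0 = 36.1


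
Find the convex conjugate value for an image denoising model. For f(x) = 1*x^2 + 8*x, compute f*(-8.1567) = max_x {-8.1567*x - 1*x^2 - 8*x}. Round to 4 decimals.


f*(y) = sup_x {y*x - a*x^2 - b*x} = sup_x {(y-b)*x - a*x^2}
FOC: (y - b) - 2a*x = 0 => x* = (y - b)/(2a)
x* = (-8.1567 - 8)/(2*1) = -8.0784
f*(-8.1567) = (y-b)^2/(4a) = (-8.1567 - 8)^2/(4*1)
= 261.039/4 = 65.2597


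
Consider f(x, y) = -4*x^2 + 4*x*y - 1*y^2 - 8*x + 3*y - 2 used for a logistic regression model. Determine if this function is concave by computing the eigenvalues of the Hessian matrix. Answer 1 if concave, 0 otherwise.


The Hessian of f(x,y) = -4*x^2 + 4*x*y - 1*y^2 - 8*x + 3*y - 2 is:
H = [[-8, 4], [4, -2]]
Trace = -8 - 2 = -10
Determinant = -8*-2 - (4)^2 = 0
Discriminant = (-10)^2 - 4*0 = 100.0
Eigenvalues: lambda_1 = -10.0, lambda_2 = 0.0
The function is concave.

1


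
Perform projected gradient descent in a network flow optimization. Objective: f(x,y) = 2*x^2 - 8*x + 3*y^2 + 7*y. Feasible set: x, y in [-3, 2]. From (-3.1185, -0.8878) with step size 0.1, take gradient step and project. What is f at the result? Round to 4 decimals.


Step 1: Compute gradient at (-3.1185, -0.8878).
grad_x = 2*2*-3.1185 - 8 = -20.474
grad_y = 2*3*-0.8878 + 7 = 1.6732
Step 2: Gradient step.
x_raw = -3.1185 - 0.1*-20.474 = -1.0711
y_raw = -0.8878 - 0.1*1.6732 = -1.0551
Step 3: Project onto [-3, 2].
x_proj = clip(-1.0711) = -1.0711
y_proj = clip(-1.0551) = -1.0551
Step 4: Evaluate f.
f(-1.0711, -1.0551) = 6.8173


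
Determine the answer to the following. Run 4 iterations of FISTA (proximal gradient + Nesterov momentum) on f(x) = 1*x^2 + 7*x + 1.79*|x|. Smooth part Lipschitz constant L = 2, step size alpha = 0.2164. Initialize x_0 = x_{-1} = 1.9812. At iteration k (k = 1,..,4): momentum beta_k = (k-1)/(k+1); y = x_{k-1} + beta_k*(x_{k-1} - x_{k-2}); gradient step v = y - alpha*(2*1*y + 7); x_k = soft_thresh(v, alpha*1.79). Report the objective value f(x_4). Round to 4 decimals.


FISTA on f(x) = 1*x^2 + 7*x + 1.79*|x|
L = 2, alpha = 0.2164
Iteration 1: beta = 0.0, y = 1.9812 + 0.0*(1.9812 - 1.9812) = 1.9812
  grad(y) = 10.9624, v = y - alpha*grad = -0.3911
  prox(v) = soft_thresh(-0.3911, 0.3874) = -0.0037
Iteration 2: beta = 0.3333, y = -0.0037 + 0.3333*(-0.0037 - 1.9812) = -0.6653
  grad(y) = 5.6693, v = y - alpha*grad = -1.8922
  prox(v) = soft_thresh(-1.8922, 0.3874) = -1.5048
Iteration 3: beta = 0.5, y = -1.5048 + 0.5*(-1.5048 + 0.0037) = -2.2554
  grad(y) = 2.4892, v = y - alpha*grad = -2.7941
  prox(v) = soft_thresh(-2.7941, 0.3874) = -2.4067
Iteration 4: beta = 0.6, y = -2.4067 + 0.6*(-2.4067 + 1.5048) = -2.9478
  grad(y) = 1.1044, v = y - alpha*grad = -3.1868
  prox(v) = soft_thresh(-3.1868, 0.3874) = -2.7994
f(x_4) = 1*(-2.7994)^2 + 7*(-2.7994) + 1.79*|-2.7994| = -6.7482


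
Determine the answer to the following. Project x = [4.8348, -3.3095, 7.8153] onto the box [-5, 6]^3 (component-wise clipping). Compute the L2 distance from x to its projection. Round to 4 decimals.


Project each component onto [-5, 6].
clip(4.8348) = 4.8348, clip(-3.3095) = -3.3095, clip(7.8153) = 6.0
Projection = [4.8348, -3.3095, 6.0]
Squared diffs: [0.0, 0.0, 3.2953]
Distance = sqrt(3.2953) = 1.8153


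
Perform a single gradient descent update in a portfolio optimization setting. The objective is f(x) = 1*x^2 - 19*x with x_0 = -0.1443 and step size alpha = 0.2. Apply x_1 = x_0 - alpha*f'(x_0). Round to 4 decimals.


We compute the gradient at x_0 and apply the update.
f'(x) = 2*x - 19
f'(-0.1443) = 2*-0.1443 - 19 = -19.2886
x_1 = -0.1443 - 0.2*-19.2886 = 3.7134


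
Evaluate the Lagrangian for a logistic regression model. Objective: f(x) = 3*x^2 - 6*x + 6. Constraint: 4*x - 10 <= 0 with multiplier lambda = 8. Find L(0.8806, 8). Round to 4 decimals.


Step 1: Evaluate f(x).
f(0.8806) = 3*0.8806^2 - 6*0.8806 + 6 = 3.0428
Step 2: Evaluate g(x).
g(0.8806) = 4*0.8806 - 10 = -6.4776
Step 3: Compute Lagrangian.
L = 3.0428 + 8*-6.4776 = -48.778


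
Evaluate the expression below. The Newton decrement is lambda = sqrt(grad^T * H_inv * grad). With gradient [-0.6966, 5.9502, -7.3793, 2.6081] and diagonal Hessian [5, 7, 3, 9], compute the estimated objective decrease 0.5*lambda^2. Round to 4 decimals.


Step 1: H is diagonal, so H^(-1) * g = [-0.1393, 0.85, -2.4598, 0.2898].
Step 2: g^T H^(-1) g = sum_i g_i^2 / H_ii
  = (-0.6966)^2/5 + (5.9502)^2/7 + (-7.3793)^2/3 + (2.6081)^2/9
  = 0.0971 + 5.0578 + 18.1514 + 0.7558 = 24.062
Step 3: Objective decrease = 0.5 * g^T H^(-1) g = 12.031


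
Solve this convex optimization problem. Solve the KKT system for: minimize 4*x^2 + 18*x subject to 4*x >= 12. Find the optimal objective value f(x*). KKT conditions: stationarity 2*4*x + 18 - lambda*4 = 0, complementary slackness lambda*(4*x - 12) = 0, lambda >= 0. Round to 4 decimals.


Step 1: Try lambda = 0 (constraint inactive).
x_unc = -18/(2*4) = -2.25
Check: 4*-2.25 = -9.0 < 12 -- violated!
Step 2: Constraint must be active: 4*x = 12
x* = 12/4 = 3.0
lambda = (2*4*3.0 + 18)/4 = 10.5
Step 3: Compute optimal value.
f(x*) = 4*3.0^2 + 18*3.0 = 90.0


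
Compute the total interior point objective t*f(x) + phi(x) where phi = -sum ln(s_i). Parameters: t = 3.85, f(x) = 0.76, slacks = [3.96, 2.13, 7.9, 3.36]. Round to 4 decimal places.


Step 1: Compute log-barrier.
ln values: [1.3762, 0.7561, 2.0669, 1.2119]
phi = -(1.3762 + 0.7561 + 2.0669 + 1.2119) = -5.4112
Step 2: Compute augmented objective.
t*f(x) = 3.85*0.76 = 2.926
Total = 2.926 - 5.4112 = -2.4852


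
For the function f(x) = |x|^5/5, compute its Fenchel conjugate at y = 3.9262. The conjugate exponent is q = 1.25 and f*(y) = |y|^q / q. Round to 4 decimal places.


The conjugate exponent q satisfies 1/p + 1/q = 1.
p = 5, so q = 5/(5 - 1) = 1.25
|y|^q = 3.9262^1.25 = 5.5267
f*(3.9262) = 5.5267 / 1.25 = 4.4214


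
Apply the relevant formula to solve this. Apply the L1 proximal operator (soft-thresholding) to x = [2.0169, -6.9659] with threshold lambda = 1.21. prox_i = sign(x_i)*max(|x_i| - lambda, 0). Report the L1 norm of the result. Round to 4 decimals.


Soft-thresholding with lambda = 1.21:
prox(2.0169) = sign(2.0169)*max(|2.0169| - 1.21, 0) = 0.8069
prox(-6.9659) = sign(-6.9659)*max(|-6.9659| - 1.21, 0) = -5.7559
prox(x) = [0.8069, -5.7559]
||prox(x)||_1 = 0.8069 + 5.7559 = 6.5628


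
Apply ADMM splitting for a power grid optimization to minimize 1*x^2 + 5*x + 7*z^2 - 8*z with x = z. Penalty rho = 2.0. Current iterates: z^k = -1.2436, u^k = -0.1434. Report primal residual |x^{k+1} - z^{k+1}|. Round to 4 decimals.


ADMM iteration with rho = 2.0, z^k = -1.2436, u^k = -0.1434
Step 1: x-update.
Minimize 1*x^2 + 5*x + (2.0/2)*(x + 1.2436 - 0.1434)^2
FOC: (2*1 + 2.0)*x = -5 + 2.0*(-1.2436 + 0.1434)
x^{k+1} = -1.8001
Step 2: z-update.
Minimize 7*z^2 - 8*z + (2.0/2)*(-1.8001 - z - 0.1434)^2
FOC: (2*7 + 2.0)*z = 8 + 2.0*(-1.8001 - 0.1434)
z^{k+1} = 0.2571
Step 3: u-update.
u^{k+1} = -0.1434 - 1.8001 - 0.2571 = -2.2006
Step 4: Primal residual = |-1.8001 - 0.2571| = 2.0572


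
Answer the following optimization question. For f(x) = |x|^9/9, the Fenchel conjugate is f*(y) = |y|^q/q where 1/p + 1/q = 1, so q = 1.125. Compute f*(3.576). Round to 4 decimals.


The conjugate exponent q satisfies 1/p + 1/q = 1.
p = 9, so q = 9/(9 - 1) = 1.125
|y|^q = 3.576^1.125 = 4.1935
f*(3.576) = 4.1935 / 1.125 = 3.7275


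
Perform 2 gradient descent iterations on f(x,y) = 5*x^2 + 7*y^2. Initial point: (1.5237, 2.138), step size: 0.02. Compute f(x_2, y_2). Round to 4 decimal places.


Gradient descent on f(x,y) = 5*x^2 + 7*y^2.
Starting point: (1.5237, 2.138), alpha = 0.02
Step 1: grad_x = 2*5*1.5237 = 15.237, grad_y = 2*7*2.138 = 29.932
  x_1 = 1.5237 - 0.02*15.237 = 1.219
  y_1 = 2.138 - 0.02*29.932 = 1.5394
Step 2: grad_x = 2*5*1.219 = 12.1896, grad_y = 2*7*1.5394 = 21.551
  x_2 = 1.219 - 0.02*12.1896 = 0.9752
  y_2 = 1.5394 - 0.02*21.551 = 1.1083
f(0.9752, 1.1083) = 5*0.9752^2 + 7*1.1083^2 = 13.3537


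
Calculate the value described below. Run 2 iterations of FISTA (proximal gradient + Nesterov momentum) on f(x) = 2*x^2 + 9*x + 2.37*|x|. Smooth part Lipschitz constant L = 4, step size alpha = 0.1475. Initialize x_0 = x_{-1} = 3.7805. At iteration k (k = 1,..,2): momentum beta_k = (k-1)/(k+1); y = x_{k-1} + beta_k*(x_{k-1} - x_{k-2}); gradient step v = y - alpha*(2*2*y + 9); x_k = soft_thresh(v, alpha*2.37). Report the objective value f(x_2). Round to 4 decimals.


FISTA on f(x) = 2*x^2 + 9*x + 2.37*|x|
L = 4, alpha = 0.1475
Iteration 1: beta = 0.0, y = 3.7805 + 0.0*(3.7805 - 3.7805) = 3.7805
  grad(y) = 24.122, v = y - alpha*grad = 0.2225
  prox(v) = soft_thresh(0.2225, 0.3496) = 0.0
Iteration 2: beta = 0.3333, y = 0.0 + 0.3333*(0.0 - 3.7805) = -1.2602
  grad(y) = 3.9593, v = y - alpha*grad = -1.8442
  prox(v) = soft_thresh(-1.8442, 0.3496) = -1.4946
f(x_2) = 2*(-1.4946)^2 + 9*(-1.4946) + 2.37*|-1.4946| = -5.4415


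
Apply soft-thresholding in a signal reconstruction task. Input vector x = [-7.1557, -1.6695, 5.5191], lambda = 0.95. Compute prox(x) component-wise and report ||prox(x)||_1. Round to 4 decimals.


Soft-thresholding with lambda = 0.95:
prox(-7.1557) = sign(-7.1557)*max(|-7.1557| - 0.95, 0) = -6.2057
prox(-1.6695) = sign(-1.6695)*max(|-1.6695| - 0.95, 0) = -0.7195
prox(5.5191) = sign(5.5191)*max(|5.5191| - 0.95, 0) = 4.5691
prox(x) = [-6.2057, -0.7195, 4.5691]
||prox(x)||_1 = 6.2057 + 0.7195 + 4.5691 = 11.4943


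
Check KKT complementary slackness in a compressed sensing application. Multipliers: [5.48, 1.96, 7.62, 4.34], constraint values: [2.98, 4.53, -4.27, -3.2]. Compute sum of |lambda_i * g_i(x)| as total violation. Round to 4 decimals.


KKT complementary slackness check:
lambda_1 * g_1 = 5.48 * 2.98 = 16.3304
lambda_2 * g_2 = 1.96 * 4.53 = 8.8788
lambda_3 * g_3 = 7.62 * -4.27 = -32.5374
lambda_4 * g_4 = 4.34 * -3.2 = -13.888
Total violation = 16.3304 + 8.8788 + 32.5374 + 13.888 = 71.6346


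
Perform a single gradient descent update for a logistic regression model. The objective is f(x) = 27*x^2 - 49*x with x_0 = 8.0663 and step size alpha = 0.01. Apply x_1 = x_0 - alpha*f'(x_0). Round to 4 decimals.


We compute the gradient at x_0 and apply the update.
f'(x) = 54*x - 49
f'(8.0663) = 54*8.0663 - 49 = 386.5802
x_1 = 8.0663 - 0.01*386.5802 = 4.2005


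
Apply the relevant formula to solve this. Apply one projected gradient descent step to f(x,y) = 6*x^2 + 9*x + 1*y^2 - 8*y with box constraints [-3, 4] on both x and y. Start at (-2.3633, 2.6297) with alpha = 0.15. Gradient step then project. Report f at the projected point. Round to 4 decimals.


Step 1: Compute gradient at (-2.3633, 2.6297).
grad_x = 2*6*-2.3633 + 9 = -19.3596
grad_y = 2*1*2.6297 - 8 = -2.7406
Step 2: Gradient step.
x_raw = -2.3633 - 0.15*-19.3596 = 0.5406
y_raw = 2.6297 - 0.15*-2.7406 = 3.0408
Step 3: Project onto [-3, 4].
x_proj = clip(0.5406) = 0.5406
y_proj = clip(3.0408) = 3.0408
Step 4: Evaluate f.
f(0.5406, 3.0408) = -8.4604


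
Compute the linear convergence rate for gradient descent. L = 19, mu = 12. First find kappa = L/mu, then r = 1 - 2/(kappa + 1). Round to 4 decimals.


Step 1: Compute the condition number.
kappa = L/mu = 19/12 = 1.5833
Step 2: Compute the convergence rate.
r = 1 - 2/(kappa + 1) = 1 - 2*mu/(L + mu) = (L - mu)/(L + mu) = 7/31 = 0.2258


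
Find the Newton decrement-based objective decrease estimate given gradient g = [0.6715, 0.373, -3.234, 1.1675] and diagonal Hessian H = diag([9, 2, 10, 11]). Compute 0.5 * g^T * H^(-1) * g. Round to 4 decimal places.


Step 1: H is diagonal, so H^(-1) * g = [0.0746, 0.1865, -0.3234, 0.1061].
Step 2: g^T H^(-1) g = sum_i g_i^2 / H_ii
  = (0.6715)^2/9 + (0.373)^2/2 + (-3.234)^2/10 + (1.1675)^2/11
  = 0.0501 + 0.0696 + 1.0459 + 0.1239 = 1.2895
Step 3: Objective decrease = 0.5 * g^T H^(-1) g = 0.6447


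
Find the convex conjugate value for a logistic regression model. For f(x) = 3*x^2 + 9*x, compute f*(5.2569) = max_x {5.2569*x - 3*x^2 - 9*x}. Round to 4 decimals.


f*(y) = sup_x {y*x - a*x^2 - b*x} = sup_x {(y-b)*x - a*x^2}
FOC: (y - b) - 2a*x = 0 => x* = (y - b)/(2a)
x* = (5.2569 - 9)/(2*3) = -0.6239
f*(5.2569) = (y-b)^2/(4a) = (5.2569 - 9)^2/(4*3)
= 14.0108/12 = 1.1676


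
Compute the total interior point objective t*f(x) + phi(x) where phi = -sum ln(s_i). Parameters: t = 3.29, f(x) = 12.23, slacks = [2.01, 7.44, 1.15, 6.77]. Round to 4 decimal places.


Step 1: Compute log-barrier.
ln values: [0.6981, 2.0069, 0.1398, 1.9125]
phi = -(0.6981 + 2.0069 + 0.1398 + 1.9125) = -4.7573
Step 2: Compute augmented objective.
t*f(x) = 3.29*12.23 = 40.2367
Total = 40.2367 - 4.7573 = 35.4794


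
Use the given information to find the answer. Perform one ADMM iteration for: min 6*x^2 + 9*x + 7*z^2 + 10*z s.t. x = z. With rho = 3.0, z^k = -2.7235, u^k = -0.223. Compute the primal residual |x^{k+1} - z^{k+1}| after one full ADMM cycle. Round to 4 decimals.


ADMM iteration with rho = 3.0, z^k = -2.7235, u^k = -0.223
Step 1: x-update.
Minimize 6*x^2 + 9*x + (3.0/2)*(x + 2.7235 - 0.223)^2
FOC: (2*6 + 3.0)*x = -9 + 3.0*(-2.7235 + 0.223)
x^{k+1} = -1.1001
Step 2: z-update.
Minimize 7*z^2 + 10*z + (3.0/2)*(-1.1001 - z - 0.223)^2
FOC: (2*7 + 3.0)*z = -10 + 3.0*(-1.1001 - 0.223)
z^{k+1} = -0.8217
Step 3: u-update.
u^{k+1} = -0.223 - 1.1001 + 0.8217 = -0.5014
Step 4: Primal residual = |-1.1001 + 0.8217| = 0.2784


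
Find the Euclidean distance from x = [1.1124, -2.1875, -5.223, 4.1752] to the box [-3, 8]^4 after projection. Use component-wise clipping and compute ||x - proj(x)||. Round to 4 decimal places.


Project each component onto [-3, 8].
clip(1.1124) = 1.1124, clip(-2.1875) = -2.1875, clip(-5.223) = -3.0, clip(4.1752) = 4.1752
Projection = [1.1124, -2.1875, -3.0, 4.1752]
Squared diffs: [0.0, 0.0, 4.9417, 0.0]
Distance = sqrt(4.9417) = 2.223


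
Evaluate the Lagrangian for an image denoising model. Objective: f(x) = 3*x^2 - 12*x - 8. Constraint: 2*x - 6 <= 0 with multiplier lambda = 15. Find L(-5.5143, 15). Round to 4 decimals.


Step 1: Evaluate f(x).
f(-5.5143) = 3*(-5.5143)^2 - 12*(-5.5143) - 8 = 149.3941
Step 2: Evaluate g(x).
g(-5.5143) = 2*-5.5143 - 6 = -17.0286
Step 3: Compute Lagrangian.
L = 149.3941 + 15*-17.0286 = -106.0349


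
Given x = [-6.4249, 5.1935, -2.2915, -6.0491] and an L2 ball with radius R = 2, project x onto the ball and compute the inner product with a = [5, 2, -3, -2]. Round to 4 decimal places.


Step 1: Compute ||x|| (intermediates to 6 decimals).
||x|| = sqrt((-6.4249)^2 + 5.1935^2 + (-2.2915)^2 + (-6.0491)^2) = 10.492586
Step 2: Project.
Since ||x|| > R, scale = R/||x|| = 2/10.492586 = 0.190611, proj(x) = scale * x
proj(x) = [-1.224657, 0.989938, -0.436785, -1.153025]
Step 3: Dot product.
a^T * proj(x) = 5*(-1.224657) + 2*0.989938 - 3*(-0.436785) - 2*(-1.153025) = -0.527


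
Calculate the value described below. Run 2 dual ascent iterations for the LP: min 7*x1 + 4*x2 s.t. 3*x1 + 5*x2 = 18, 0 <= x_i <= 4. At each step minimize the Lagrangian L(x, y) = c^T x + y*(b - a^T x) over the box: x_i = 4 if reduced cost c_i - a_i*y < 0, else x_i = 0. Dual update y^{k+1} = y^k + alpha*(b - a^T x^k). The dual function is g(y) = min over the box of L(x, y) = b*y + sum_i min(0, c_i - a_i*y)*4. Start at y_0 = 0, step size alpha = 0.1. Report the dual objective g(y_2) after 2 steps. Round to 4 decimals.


Dual ascent for LP: min 7*x1 + 4*x2, 3*x1 + 5*x2 = 18, 0 <= x_i <= 4
Step 1: y^k = 0.0, reduced costs: (7.0, 4.0)
  x^k = (0.0, 0.0), subgradient = b - a^T x = 18.0
  y^{k+1} = 0.0 + 0.1*18.0 = 1.8
Step 2: y^k = 1.8, reduced costs: (1.6, -5.0)
  x^k = (0.0, 4.0), subgradient = b - a^T x = -2.0
  y^{k+1} = 1.8 + 0.1*-2.0 = 1.6
Dual objective at y_2 = 1.6: reduced costs (2.2, -4.0), box minimizer x = (0.0, 4.0)
g(y_2) = b*y + (c1 - a1*y)*x1 + (c2 - a2*y)*x2 = 18*1.6 + 2.2*0.0 + (-4.0)*4.0 = 28.8 + 0.0 - 16.0 = 12.8


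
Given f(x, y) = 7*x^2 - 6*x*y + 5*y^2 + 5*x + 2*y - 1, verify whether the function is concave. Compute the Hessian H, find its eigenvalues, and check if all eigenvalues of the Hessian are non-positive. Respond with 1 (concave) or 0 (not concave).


The Hessian of f(x,y) = 7*x^2 - 6*x*y + 5*y^2 + 5*x + 2*y - 1 is:
H = [[14, -6], [-6, 10]]
Trace = 14 + 10 = 24
Determinant = 14*10 - (-6)^2 = 104
Discriminant = (24)^2 - 4*104 = 160.0
Eigenvalues: lambda_1 = 5.6754, lambda_2 = 18.3246
The function is not concave.

0


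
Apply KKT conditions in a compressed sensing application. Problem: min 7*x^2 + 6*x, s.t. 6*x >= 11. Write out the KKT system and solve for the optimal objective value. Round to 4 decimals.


Step 1: Try lambda = 0 (constraint inactive).
x_unc = -6/(2*7) = -0.4286
Check: 6*-0.4286 = -2.5716 < 11 -- violated!
Step 2: Constraint must be active: 6*x = 11
x* = 11/6 = 1.8333 (rounded; the exact value 11/6 is used below)
lambda = (2*7*(11/6) + 6)/6 = 5.2778
Step 3: Compute optimal value.
f(x*) = 7*(11/6)^2 + 6*(11/6) = 34.5278


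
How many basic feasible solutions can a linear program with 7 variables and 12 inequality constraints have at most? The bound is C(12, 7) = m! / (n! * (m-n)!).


Each vertex corresponds to some choice of n active constraints out of m, so the number of vertices is at most C(m, n) = m! / (n!(m-n)!).
m = 12, n = 7
Numerator: 12 * 11 * 10 * 9 * 8 * 7 * 6
Denominator: 7! = 5040
C(12, 7) = 792


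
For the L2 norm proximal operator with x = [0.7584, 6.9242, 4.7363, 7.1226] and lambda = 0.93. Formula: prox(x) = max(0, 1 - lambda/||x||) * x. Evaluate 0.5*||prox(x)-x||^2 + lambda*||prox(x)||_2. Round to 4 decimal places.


Step 1: Compute ||x||.
||x|| = 11.031
Step 2: Compute scaling factor.
scale = max(0, 1 - 0.93/11.031) = 0.9157
Step 3: prox(x) = [0.6945, 6.3404, 4.337, 6.5221]
||prox(x)|| = 10.101
Step 4: Proximal objective.
0.5*||prox-x||^2 = 0.4325
lambda*||prox|| = 9.3939
Total = 9.8264


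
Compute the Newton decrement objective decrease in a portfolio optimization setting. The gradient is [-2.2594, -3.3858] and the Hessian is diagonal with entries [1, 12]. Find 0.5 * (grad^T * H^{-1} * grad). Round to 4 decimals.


Step 1: H is diagonal, so H^(-1) * g = [-2.2594, -0.2822].
Step 2: g^T H^(-1) g = sum_i g_i^2 / H_ii
  = (-2.2594)^2/1 + (-3.3858)^2/12
  = 5.1049 + 0.9553 = 6.0602
Step 3: Objective decrease = 0.5 * g^T H^(-1) g = 3.0301


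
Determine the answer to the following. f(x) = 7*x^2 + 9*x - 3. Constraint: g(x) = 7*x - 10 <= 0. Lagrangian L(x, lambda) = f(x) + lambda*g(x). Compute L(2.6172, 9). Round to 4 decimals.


Step 1: Evaluate f(x).
f(2.6172) = 7*2.6172^2 + 9*2.6172 - 3 = 68.503
Step 2: Evaluate g(x).
g(2.6172) = 7*2.6172 - 10 = 8.3204
Step 3: Compute Lagrangian.
L = 68.503 + 9*8.3204 = 143.3866


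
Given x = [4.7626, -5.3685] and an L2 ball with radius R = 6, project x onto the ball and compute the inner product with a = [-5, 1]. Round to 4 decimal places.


Step 1: Compute ||x|| (intermediates to 6 decimals).
||x|| = sqrt(4.7626^2 + (-5.3685)^2) = 7.17657
Step 2: Project.
Since ||x|| > R, scale = R/||x|| = 6/7.17657 = 0.836054, proj(x) = scale * x
proj(x) = [3.981791, -4.488356]
Step 3: Dot product.
a^T * proj(x) = -5*3.981791 + 1*(-4.488356) = -24.3973


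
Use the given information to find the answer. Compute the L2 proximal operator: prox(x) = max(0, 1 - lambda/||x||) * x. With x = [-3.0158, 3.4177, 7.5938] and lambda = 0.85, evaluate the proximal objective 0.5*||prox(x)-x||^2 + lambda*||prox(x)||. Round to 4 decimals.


Step 1: Compute ||x||.
||x|| = 8.8567
Step 2: Compute scaling factor.
scale = max(0, 1 - 0.85/8.8567) = 0.904
Step 3: prox(x) = [-2.7264, 3.0897, 6.865]
||prox(x)|| = 8.0067
Step 4: Proximal objective.
0.5*||prox-x||^2 = 0.3613
lambda*||prox|| = 6.8057
Total = 7.167


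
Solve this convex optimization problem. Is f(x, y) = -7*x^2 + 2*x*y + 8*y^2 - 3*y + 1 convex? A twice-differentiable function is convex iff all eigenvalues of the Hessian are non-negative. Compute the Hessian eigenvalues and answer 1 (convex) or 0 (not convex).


The Hessian of f(x,y) = -7*x^2 + 2*x*y + 8*y^2 - 3*y + 1 is:
H = [[-14, 2], [2, 16]]
Trace = -14 + 16 = 2
Determinant = -14*16 - (2)^2 = -228
Discriminant = (2)^2 - 4*-228 = 916.0
Eigenvalues: lambda_1 = -14.1327, lambda_2 = 16.1327
The function is not convex.

0


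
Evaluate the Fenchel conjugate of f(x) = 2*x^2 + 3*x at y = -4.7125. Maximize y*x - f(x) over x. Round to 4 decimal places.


f*(y) = sup_x {y*x - a*x^2 - b*x} = sup_x {(y-b)*x - a*x^2}
FOC: (y - b) - 2a*x = 0 => x* = (y - b)/(2a)
x* = (-4.7125 - 3)/(2*2) = -1.9281
f*(-4.7125) = (y-b)^2/(4a) = (-4.7125 - 3)^2/(4*2)
= 59.4827/8 = 7.4353


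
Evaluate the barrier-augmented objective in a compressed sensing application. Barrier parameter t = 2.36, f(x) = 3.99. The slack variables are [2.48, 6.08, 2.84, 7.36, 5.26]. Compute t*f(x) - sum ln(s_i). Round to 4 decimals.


Step 1: Compute log-barrier.
ln values: [0.9083, 1.805, 1.0438, 1.9961, 1.6601]
phi = -(0.9083 + 1.805 + 1.0438 + 1.9961 + 1.6601) = -7.4133
Step 2: Compute augmented objective.
t*f(x) = 2.36*3.99 = 9.4164
Total = 9.4164 - 7.4133 = 2.0031


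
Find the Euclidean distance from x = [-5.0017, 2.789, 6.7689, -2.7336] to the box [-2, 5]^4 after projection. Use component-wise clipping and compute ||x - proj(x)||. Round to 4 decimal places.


Project each component onto [-2, 5].
clip(-5.0017) = -2.0, clip(2.789) = 2.789, clip(6.7689) = 5.0, clip(-2.7336) = -2.0
Projection = [-2.0, 2.789, 5.0, -2.0]
Squared diffs: [9.0102, 0.0, 3.129, 0.5382]
Distance = sqrt(12.6774) = 3.5605


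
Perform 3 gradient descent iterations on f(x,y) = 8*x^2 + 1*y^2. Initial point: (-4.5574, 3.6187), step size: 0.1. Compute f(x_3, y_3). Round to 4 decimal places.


Gradient descent on f(x,y) = 8*x^2 + 1*y^2.
Starting point: (-4.5574, 3.6187), alpha = 0.1
Step 1: grad_x = 2*8*-4.5574 = -72.9184, grad_y = 2*1*3.6187 = 7.2374
  x_1 = -4.5574 - 0.1*-72.9184 = 2.7344
  y_1 = 3.6187 - 0.1*7.2374 = 2.895
Step 2: grad_x = 2*8*2.7344 = 43.751, grad_y = 2*1*2.895 = 5.7899
  x_2 = 2.7344 - 0.1*43.751 = -1.6407
  y_2 = 2.895 - 0.1*5.7899 = 2.316
Step 3: grad_x = 2*8*-1.6407 = -26.2506, grad_y = 2*1*2.316 = 4.6319
  x_3 = -1.6407 - 0.1*-26.2506 = 0.9844
  y_3 = 2.316 - 0.1*4.6319 = 1.8528
f(0.9844, 1.8528) = 8*0.9844^2 + 1*1.8528^2 = 11.1851


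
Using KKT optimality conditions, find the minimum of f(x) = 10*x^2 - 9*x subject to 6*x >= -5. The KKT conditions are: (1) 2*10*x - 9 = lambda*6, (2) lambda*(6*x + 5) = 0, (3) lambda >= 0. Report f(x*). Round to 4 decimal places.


Step 1: Try lambda = 0 (constraint inactive).
Stationarity: 2*10*x - 9 = 0
x* = 9/(2*10) = 0.45
Check constraint: 6*0.45 = 2.7 >= -5 -- satisfied.
Step 2: Compute optimal value.
f(x*) = 10*0.45^2 - 9*0.45 = -2.025


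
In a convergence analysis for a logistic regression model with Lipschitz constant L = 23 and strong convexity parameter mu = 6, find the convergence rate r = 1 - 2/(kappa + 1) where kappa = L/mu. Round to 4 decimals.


Step 1: Compute the condition number.
kappa = L/mu = 23/6 = 3.8333
Step 2: Compute the convergence rate.
r = 1 - 2/(kappa + 1) = 1 - 2*mu/(L + mu) = (L - mu)/(L + mu) = 17/29 = 0.5862


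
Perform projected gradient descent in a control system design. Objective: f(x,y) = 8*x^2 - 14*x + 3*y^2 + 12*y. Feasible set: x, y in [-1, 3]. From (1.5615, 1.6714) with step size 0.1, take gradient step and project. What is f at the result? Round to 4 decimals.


Step 1: Compute gradient at (1.5615, 1.6714).
grad_x = 2*8*1.5615 - 14 = 10.984
grad_y = 2*3*1.6714 + 12 = 22.0284
Step 2: Gradient step.
x_raw = 1.5615 - 0.1*10.984 = 0.4631
y_raw = 1.6714 - 0.1*22.0284 = -0.5314
Step 3: Project onto [-1, 3].
x_proj = clip(0.4631) = 0.4631
y_proj = clip(-0.5314) = -0.5314
Step 4: Evaluate f.
f(0.4631, -0.5314) = -10.2977


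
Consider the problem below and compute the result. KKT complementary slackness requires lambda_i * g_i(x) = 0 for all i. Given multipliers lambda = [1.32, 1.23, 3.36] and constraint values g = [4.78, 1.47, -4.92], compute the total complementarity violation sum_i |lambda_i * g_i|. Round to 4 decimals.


KKT complementary slackness check:
lambda_1 * g_1 = 1.32 * 4.78 = 6.3096
lambda_2 * g_2 = 1.23 * 1.47 = 1.8081
lambda_3 * g_3 = 3.36 * -4.92 = -16.5312
Total violation = 6.3096 + 1.8081 + 16.5312 = 24.6489


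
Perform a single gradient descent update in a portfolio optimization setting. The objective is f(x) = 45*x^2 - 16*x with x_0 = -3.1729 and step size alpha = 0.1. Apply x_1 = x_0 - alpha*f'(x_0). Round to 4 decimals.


We compute the gradient at x_0 and apply the update.
f'(x) = 90*x - 16
f'(-3.1729) = 90*-3.1729 - 16 = -301.561
x_1 = -3.1729 - 0.1*-301.561 = 26.9832


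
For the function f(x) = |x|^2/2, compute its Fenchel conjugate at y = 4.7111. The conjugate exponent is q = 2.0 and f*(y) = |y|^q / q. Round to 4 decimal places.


The conjugate exponent q satisfies 1/p + 1/q = 1.
p = 2, so q = 2/(2 - 1) = 2.0
|y|^q = 4.7111^2.0 = 22.1945
f*(4.7111) = 22.1945 / 2.0 = 11.0972


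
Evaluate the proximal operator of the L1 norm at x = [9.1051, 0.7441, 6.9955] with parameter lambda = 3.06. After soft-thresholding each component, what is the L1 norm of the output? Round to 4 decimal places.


Soft-thresholding with lambda = 3.06:
prox(9.1051) = sign(9.1051)*max(|9.1051| - 3.06, 0) = 6.0451
prox(0.7441) = sign(0.7441)*max(|0.7441| - 3.06, 0) = 0.0
prox(6.9955) = sign(6.9955)*max(|6.9955| - 3.06, 0) = 3.9355
prox(x) = [6.0451, 0.0, 3.9355]
||prox(x)||_1 = 6.0451 + 0.0 + 3.9355 = 9.9806


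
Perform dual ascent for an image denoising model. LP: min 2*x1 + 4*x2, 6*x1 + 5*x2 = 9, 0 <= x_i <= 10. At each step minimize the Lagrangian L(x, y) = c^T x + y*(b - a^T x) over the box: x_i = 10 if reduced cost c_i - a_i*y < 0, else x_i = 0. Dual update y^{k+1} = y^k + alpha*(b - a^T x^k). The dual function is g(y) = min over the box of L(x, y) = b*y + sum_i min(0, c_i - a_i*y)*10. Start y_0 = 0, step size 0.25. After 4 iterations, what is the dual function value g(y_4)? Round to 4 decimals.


Dual ascent for LP: min 2*x1 + 4*x2, 6*x1 + 5*x2 = 9, 0 <= x_i <= 10
Step 1: y^k = 0.0, reduced costs: (2.0, 4.0)
  x^k = (0.0, 0.0), subgradient = b - a^T x = 9.0
  y^{k+1} = 0.0 + 0.25*9.0 = 2.25
Step 2: y^k = 2.25, reduced costs: (-11.5, -7.25)
  x^k = (10.0, 10.0), subgradient = b - a^T x = -101.0
  y^{k+1} = 2.25 + 0.25*-101.0 = -23.0
Step 3: y^k = -23.0, reduced costs: (140.0, 119.0)
  x^k = (0.0, 0.0), subgradient = b - a^T x = 9.0
  y^{k+1} = -23.0 + 0.25*9.0 = -20.75
Step 4: y^k = -20.75, reduced costs: (126.5, 107.75)
  x^k = (0.0, 0.0), subgradient = b - a^T x = 9.0
  y^{k+1} = -20.75 + 0.25*9.0 = -18.5
Dual objective at y_4 = -18.5: reduced costs (113.0, 96.5), box minimizer x = (0.0, 0.0)
g(y_4) = b*y + (c1 - a1*y)*x1 + (c2 - a2*y)*x2 = 9*(-18.5) + 113.0*0.0 + 96.5*0.0 = -166.5 + 0.0 + 0.0 = -166.5
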